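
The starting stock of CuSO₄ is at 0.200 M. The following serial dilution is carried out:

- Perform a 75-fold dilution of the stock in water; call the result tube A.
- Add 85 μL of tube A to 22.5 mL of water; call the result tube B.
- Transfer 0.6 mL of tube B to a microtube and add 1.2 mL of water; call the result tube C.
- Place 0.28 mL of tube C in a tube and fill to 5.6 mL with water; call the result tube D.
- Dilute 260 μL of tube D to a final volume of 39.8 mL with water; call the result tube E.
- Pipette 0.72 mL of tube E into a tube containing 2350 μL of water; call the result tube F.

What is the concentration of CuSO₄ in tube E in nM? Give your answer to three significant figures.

Step 1: 75-fold → factor 75
Step 2: 85 μL + 22.5 mL = 22585 μL total → factor 22585/85 = 265.71
Step 3: 0.6 mL + 1.2 mL = 1.8 mL total → factor 1.8/0.6 = 3
Step 4: 0.28 mL brought to 5.6 mL → factor 5.6/0.28 = 20
Step 5: 260 μL brought to 39.8 mL → factor 39800/260 = 153.08
Dilution factor through tube E = 75 × 265.71 × 3 × 20 × 153.08 = 1.8303 × 10^8
[tube E] = 0.200 M / 1.8303 × 10^8 = 1.093 × 10^-9 M = 1.09 nM

1.09 nM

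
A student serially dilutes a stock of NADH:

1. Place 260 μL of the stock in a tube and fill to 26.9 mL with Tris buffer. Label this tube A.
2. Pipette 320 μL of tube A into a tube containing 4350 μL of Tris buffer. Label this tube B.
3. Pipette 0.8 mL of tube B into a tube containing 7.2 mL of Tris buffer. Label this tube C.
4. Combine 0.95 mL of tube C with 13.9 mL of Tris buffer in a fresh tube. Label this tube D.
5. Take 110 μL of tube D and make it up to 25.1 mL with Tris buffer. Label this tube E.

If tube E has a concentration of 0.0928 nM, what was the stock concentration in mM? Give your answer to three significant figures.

5.00 mM

Step 1: 260 μL brought to 26.9 mL → factor 26900/260 = 103.46
Step 2: 320 μL + 4350 μL = 4670 μL total → factor 4670/320 = 14.594
Step 3: 0.8 mL + 7.2 mL = 8 mL total → factor 8/0.8 = 10
Step 4: 0.95 mL + 13.9 mL = 14.85 mL total → factor 14.85/0.95 = 15.632
Step 5: 110 μL brought to 25.1 mL → factor 25100/110 = 228.18
Overall dilution factor = 103.46 × 14.594 × 10 × 15.632 × 228.18 = 5.3855 × 10^7
Stock = 0.0928 nM × 5.3855 × 10^7 = 4.998 × 10^6 nM = 5.00 mM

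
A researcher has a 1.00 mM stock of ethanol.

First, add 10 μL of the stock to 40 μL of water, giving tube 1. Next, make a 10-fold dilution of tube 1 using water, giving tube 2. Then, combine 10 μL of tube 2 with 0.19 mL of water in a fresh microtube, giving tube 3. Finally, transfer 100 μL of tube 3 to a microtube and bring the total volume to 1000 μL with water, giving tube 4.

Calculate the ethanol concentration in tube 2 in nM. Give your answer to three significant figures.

2.00 × 10^4 nM

Step 1: 10 μL + 40 μL = 50 μL total → factor 50/10 = 5
Step 2: 10-fold → factor 10
Dilution factor through tube 2 = 5 × 10 = 50
[tube 2] = 1.00 mM / 50 = 0.02000 mM = 2.00 × 10^4 nM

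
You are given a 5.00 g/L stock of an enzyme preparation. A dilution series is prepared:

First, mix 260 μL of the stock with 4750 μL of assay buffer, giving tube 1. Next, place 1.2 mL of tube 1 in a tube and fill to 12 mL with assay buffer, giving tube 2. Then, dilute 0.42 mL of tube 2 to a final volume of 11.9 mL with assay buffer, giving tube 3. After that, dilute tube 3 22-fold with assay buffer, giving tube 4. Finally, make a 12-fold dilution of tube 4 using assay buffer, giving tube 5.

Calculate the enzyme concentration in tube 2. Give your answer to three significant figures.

0.0259 g/L

Step 1: 260 μL + 4750 μL = 5010 μL total → factor 5010/260 = 19.269
Step 2: 1.2 mL brought to 12 mL → factor 12/1.2 = 10
Dilution factor through tube 2 = 19.269 × 10 = 192.69
[tube 2] = 5.00 g/L / 192.69 = 0.0259 g/L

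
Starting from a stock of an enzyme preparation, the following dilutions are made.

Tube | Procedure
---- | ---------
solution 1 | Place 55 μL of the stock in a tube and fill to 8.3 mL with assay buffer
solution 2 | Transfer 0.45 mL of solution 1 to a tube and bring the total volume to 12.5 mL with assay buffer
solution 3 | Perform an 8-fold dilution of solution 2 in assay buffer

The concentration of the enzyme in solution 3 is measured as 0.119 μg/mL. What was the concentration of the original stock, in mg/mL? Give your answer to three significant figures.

Step 1: 55 μL brought to 8.3 mL → factor 8300/55 = 150.91
Step 2: 0.45 mL brought to 12.5 mL → factor 12.5/0.45 = 27.778
Step 3: 8-fold → factor 8
Overall dilution factor = 150.91 × 27.778 × 8 = 33535
Stock = 0.119 μg/mL × 33535 = 3991 μg/mL = 3.99 mg/mL

3.99 mg/mL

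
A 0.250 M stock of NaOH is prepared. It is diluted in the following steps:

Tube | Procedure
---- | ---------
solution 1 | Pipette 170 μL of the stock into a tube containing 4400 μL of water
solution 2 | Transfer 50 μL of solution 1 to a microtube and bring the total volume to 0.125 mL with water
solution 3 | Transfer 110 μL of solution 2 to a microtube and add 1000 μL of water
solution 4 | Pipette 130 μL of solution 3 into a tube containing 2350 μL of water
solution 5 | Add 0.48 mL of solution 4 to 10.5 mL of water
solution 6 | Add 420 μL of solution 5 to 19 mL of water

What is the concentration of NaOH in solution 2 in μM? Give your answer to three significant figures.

Step 1: 170 μL + 4400 μL = 4570 μL total → factor 4570/170 = 26.882
Step 2: 50 μL brought to 0.125 mL → factor 125/50 = 2.5
Dilution factor through solution 2 = 26.882 × 2.5 = 67.206
[solution 2] = 0.250 M / 67.206 = 0.003720 M = 3.72 × 10^3 μM

3.72 × 10^3 μM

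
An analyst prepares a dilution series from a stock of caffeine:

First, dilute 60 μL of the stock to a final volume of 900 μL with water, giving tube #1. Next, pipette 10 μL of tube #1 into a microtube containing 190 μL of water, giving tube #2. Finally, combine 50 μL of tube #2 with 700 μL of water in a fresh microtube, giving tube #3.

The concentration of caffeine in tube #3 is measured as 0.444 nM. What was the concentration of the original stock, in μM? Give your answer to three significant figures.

2.00 μM

Step 1: 60 μL brought to 900 μL → factor 900/60 = 15
Step 2: 10 μL + 190 μL = 200 μL total → factor 200/10 = 20
Step 3: 50 μL + 700 μL = 750 μL total → factor 750/50 = 15
Overall dilution factor = 15 × 20 × 15 = 4500
Stock = 0.444 nM × 4500 = 1998 nM = 2.00 μM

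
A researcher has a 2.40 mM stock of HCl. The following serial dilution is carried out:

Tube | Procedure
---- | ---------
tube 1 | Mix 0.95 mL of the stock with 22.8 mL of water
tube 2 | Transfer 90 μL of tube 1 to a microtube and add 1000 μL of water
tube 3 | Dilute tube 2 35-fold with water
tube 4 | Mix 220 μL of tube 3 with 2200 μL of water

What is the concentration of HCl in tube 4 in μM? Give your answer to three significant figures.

Step 1: 0.95 mL + 22.8 mL = 23.75 mL total → factor 23.75/0.95 = 25
Step 2: 90 μL + 1000 μL = 1090 μL total → factor 1090/90 = 12.111
Step 3: 35-fold → factor 35
Step 4: 220 μL + 2200 μL = 2420 μL total → factor 2420/220 = 11
Overall dilution factor = 25 × 12.111 × 35 × 11 = 1.1657 × 10^5
Final = 2.40 mM / 1.1657 × 10^5 = 2.059 × 10^-5 mM = 0.0206 μM

0.0206 μM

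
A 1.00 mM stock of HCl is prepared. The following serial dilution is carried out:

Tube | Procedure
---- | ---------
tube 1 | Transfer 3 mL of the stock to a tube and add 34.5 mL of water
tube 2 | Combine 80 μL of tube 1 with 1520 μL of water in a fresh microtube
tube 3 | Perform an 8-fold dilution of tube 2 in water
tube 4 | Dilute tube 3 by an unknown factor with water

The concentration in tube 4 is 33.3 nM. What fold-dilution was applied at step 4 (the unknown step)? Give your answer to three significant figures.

15.0-fold

Step 1: 3 mL + 34.5 mL = 37.5 mL total → factor 37.5/3 = 12.5
Step 2: 80 μL + 1520 μL = 1600 μL total → factor 1600/80 = 20
Step 3: 8-fold → factor 8
Step 4: unknown factor x
Product of known-step factors = 2000
Overall factor = 1.00 mM / (33.3 nM) = 30030
x = 30030 / 2000 = 15.0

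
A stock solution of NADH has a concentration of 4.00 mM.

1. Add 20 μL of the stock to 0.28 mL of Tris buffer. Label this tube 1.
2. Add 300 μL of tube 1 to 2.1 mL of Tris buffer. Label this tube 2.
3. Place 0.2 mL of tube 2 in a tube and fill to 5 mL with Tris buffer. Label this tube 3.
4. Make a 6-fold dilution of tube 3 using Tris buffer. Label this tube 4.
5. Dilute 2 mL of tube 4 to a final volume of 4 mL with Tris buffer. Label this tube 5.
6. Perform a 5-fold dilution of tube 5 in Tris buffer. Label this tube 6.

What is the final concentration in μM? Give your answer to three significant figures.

Step 1: 20 μL + 0.28 mL = 300 μL total → factor 300/20 = 15
Step 2: 300 μL + 2.1 mL = 2400 μL total → factor 2400/300 = 8
Step 3: 0.2 mL brought to 5 mL → factor 5/0.2 = 25
Step 4: 6-fold → factor 6
Step 5: 2 mL brought to 4 mL → factor 4/2 = 2
Step 6: 5-fold → factor 5
Overall dilution factor = 15 × 8 × 25 × 6 × 2 × 5 = 1.8 × 10^5
Final = 4.00 mM / 1.8 × 10^5 = 2.222 × 10^-5 mM = 0.0222 μM

0.0222 μM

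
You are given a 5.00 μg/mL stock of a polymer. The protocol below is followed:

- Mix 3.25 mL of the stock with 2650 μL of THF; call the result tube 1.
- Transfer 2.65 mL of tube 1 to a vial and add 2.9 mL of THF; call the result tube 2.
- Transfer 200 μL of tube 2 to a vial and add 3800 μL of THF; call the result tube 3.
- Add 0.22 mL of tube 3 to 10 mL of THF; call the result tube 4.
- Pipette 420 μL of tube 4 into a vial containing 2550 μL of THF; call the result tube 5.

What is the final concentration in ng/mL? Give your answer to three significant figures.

0.200 ng/mL

Step 1: 3.25 mL + 2650 μL = 5.9 mL total → factor 5.9/3.25 = 1.8154
Step 2: 2.65 mL + 2.9 mL = 5.55 mL total → factor 5.55/2.65 = 2.0943
Step 3: 200 μL + 3800 μL = 4000 μL total → factor 4000/200 = 20
Step 4: 0.22 mL + 10 mL = 10.22 mL total → factor 10.22/0.22 = 46.455
Step 5: 420 μL + 2550 μL = 2970 μL total → factor 2970/420 = 7.0714
Overall dilution factor = 1.8154 × 2.0943 × 20 × 46.455 × 7.0714 = 24979
Final = 5.00 μg/mL / 24979 = 0.0002002 μg/mL = 0.200 ng/mL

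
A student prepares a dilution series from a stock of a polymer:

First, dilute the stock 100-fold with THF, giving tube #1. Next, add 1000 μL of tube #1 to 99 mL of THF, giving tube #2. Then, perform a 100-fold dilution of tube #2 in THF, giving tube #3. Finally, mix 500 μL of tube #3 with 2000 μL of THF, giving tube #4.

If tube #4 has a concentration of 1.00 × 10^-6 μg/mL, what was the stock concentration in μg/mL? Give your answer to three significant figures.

Step 1: 100-fold → factor 100
Step 2: 1000 μL + 99 mL = 1 × 10^5 μL total → factor 1 × 10^5/1000 = 100
Step 3: 100-fold → factor 100
Step 4: 500 μL + 2000 μL = 2500 μL total → factor 2500/500 = 5
Overall dilution factor = 100 × 100 × 100 × 5 = 5 × 10^6
Stock = 1.00 × 10^-6 μg/mL × 5 × 10^6 = 5.00 μg/mL

5.00 μg/mL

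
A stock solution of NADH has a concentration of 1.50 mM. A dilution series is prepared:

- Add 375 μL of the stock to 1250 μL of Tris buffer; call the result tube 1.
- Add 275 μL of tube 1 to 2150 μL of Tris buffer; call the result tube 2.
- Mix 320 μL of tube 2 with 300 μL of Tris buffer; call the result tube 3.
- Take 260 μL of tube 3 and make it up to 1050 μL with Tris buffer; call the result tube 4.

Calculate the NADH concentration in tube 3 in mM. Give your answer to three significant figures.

0.0203 mM

Step 1: 375 μL + 1250 μL = 1625 μL total → factor 1625/375 = 4.3333
Step 2: 275 μL + 2150 μL = 2425 μL total → factor 2425/275 = 8.8182
Step 3: 320 μL + 300 μL = 620 μL total → factor 620/320 = 1.9375
Dilution factor through tube 3 = 4.3333 × 8.8182 × 1.9375 = 74.036
[tube 3] = 1.50 mM / 74.036 = 0.0203 mM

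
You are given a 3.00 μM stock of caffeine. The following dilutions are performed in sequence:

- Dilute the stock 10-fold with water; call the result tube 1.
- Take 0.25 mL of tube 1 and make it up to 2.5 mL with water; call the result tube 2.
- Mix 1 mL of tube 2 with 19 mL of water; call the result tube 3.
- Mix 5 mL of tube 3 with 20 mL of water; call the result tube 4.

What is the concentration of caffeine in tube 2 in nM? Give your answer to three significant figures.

Step 1: 10-fold → factor 10
Step 2: 0.25 mL brought to 2.5 mL → factor 2.5/0.25 = 10
Dilution factor through tube 2 = 10 × 10 = 100
[tube 2] = 3.00 μM / 100 = 0.03000 μM = 30.0 nM

30.0 nM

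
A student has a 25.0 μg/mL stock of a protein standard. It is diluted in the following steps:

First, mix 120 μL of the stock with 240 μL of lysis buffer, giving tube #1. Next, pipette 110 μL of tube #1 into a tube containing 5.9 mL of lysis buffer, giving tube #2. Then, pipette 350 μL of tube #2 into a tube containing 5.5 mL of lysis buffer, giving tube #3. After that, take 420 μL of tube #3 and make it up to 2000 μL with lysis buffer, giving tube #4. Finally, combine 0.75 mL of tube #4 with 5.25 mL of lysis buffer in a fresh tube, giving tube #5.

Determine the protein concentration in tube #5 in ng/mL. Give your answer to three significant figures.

Step 1: 120 μL + 240 μL = 360 μL total → factor 360/120 = 3
Step 2: 110 μL + 5.9 mL = 6010 μL total → factor 6010/110 = 54.636
Step 3: 350 μL + 5.5 mL = 5850 μL total → factor 5850/350 = 16.714
Step 4: 420 μL brought to 2000 μL → factor 2000/420 = 4.7619
Step 5: 0.75 mL + 5.25 mL = 6 mL total → factor 6/0.75 = 8
Overall dilution factor = 3 × 54.636 × 16.714 × 4.7619 × 8 = 1.0437 × 10^5
Final = 25.0 μg/mL / 1.0437 × 10^5 = 0.0002395 μg/mL = 0.240 ng/mL

0.240 ng/mL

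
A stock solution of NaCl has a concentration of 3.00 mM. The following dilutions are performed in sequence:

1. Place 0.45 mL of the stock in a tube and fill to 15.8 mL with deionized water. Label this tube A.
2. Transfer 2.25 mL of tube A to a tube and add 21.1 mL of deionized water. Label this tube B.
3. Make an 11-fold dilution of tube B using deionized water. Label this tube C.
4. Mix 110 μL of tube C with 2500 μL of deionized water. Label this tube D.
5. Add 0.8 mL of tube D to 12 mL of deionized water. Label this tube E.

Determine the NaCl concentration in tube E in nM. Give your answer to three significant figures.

1.97 nM

Step 1: 0.45 mL brought to 15.8 mL → factor 15.8/0.45 = 35.111
Step 2: 2.25 mL + 21.1 mL = 23.35 mL total → factor 23.35/2.25 = 10.378
Step 3: 11-fold → factor 11
Step 4: 110 μL + 2500 μL = 2610 μL total → factor 2610/110 = 23.727
Step 5: 0.8 mL + 12 mL = 12.8 mL total → factor 12.8/0.8 = 16
Overall dilution factor = 35.111 × 10.378 × 11 × 23.727 × 16 = 1.5216 × 10^6
Final = 3.00 mM / 1.5216 × 10^6 = 1.972 × 10^-6 mM = 1.97 nM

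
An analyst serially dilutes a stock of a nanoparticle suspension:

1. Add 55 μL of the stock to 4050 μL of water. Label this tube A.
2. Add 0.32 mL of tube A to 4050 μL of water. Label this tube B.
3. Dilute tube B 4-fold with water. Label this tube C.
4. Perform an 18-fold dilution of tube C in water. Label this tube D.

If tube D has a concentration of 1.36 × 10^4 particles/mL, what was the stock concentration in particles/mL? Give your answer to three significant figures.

9.98 × 10^8 particles/mL

Step 1: 55 μL + 4050 μL = 4105 μL total → factor 4105/55 = 74.636
Step 2: 0.32 mL + 4050 μL = 4.37 mL total → factor 4.37/0.32 = 13.656
Step 3: 4-fold → factor 4
Step 4: 18-fold → factor 18
Overall dilution factor = 74.636 × 13.656 × 4 × 18 = 73386
Stock = 1.36 × 10^4 particles/mL × 73386 = 9.98 × 10^8 particles/mL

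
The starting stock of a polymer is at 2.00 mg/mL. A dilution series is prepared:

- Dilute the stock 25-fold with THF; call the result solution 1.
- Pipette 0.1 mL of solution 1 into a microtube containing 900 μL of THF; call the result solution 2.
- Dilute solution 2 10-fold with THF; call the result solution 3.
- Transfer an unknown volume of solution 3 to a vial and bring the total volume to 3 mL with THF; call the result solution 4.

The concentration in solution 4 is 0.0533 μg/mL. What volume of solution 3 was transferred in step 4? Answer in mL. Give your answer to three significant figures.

Step 1: 25-fold → factor 25
Step 2: 0.1 mL + 900 μL = 1 mL total → factor 1/0.1 = 10
Step 3: 10-fold → factor 10
Step 4: v brought to 3 mL → factor = 3 mL/v
Product of known-step factors = 2500
Overall factor = 2.00 mg/mL / (0.0533 μg/mL) = 37523
Step-4 factor = 37523 / 2500 = 15.009
v = 3 mL / 15.009 = 0.200 mL

0.200 mL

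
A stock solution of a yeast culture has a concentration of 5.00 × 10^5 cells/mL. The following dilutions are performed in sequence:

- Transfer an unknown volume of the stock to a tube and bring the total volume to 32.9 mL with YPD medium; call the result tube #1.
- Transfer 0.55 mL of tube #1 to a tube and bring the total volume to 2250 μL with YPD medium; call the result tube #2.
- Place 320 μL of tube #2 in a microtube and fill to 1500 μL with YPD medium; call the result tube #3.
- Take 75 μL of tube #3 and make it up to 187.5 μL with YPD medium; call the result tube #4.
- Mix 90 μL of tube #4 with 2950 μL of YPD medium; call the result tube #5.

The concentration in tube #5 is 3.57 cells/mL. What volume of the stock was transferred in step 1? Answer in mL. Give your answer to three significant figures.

Step 1: v brought to 32.9 mL → factor = 32.9 mL/v
Step 2: 0.55 mL brought to 2250 μL → factor 2.25/0.55 = 4.0909
Step 3: 320 μL brought to 1500 μL → factor 1500/320 = 4.6875
Step 4: 75 μL brought to 187.5 μL → factor 187.5/75 = 2.5
Step 5: 90 μL + 2950 μL = 3040 μL total → factor 3040/90 = 33.778
Product of known-step factors = 1619.3
Overall factor = 5.00 × 10^5 cells/mL / (3.57 cells/mL) = 1.4006 × 10^5
Step-1 factor = 1.4006 × 10^5 / 1619.3 = 86.491
v = 32.9 mL / 86.491 = 0.380 mL

0.380 mL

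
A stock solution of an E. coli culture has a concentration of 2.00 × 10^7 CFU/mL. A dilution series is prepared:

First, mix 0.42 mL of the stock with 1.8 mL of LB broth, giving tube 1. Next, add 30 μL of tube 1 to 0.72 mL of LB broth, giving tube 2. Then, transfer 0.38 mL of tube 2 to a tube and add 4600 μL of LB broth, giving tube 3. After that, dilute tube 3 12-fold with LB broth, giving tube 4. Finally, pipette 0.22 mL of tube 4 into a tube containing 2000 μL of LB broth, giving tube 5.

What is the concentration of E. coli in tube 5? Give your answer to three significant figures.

Step 1: 0.42 mL + 1.8 mL = 2.22 mL total → factor 2.22/0.42 = 5.2857
Step 2: 30 μL + 0.72 mL = 750 μL total → factor 750/30 = 25
Step 3: 0.38 mL + 4600 μL = 4.98 mL total → factor 4.98/0.38 = 13.105
Step 4: 12-fold → factor 12
Step 5: 0.22 mL + 2000 μL = 2.22 mL total → factor 2.22/0.22 = 10.091
Overall dilution factor = 5.2857 × 25 × 13.105 × 12 × 10.091 = 2.097 × 10^5
Final = 2.00 × 10^7 CFU/mL / 2.097 × 10^5 = 95.4 CFU/mL

95.4 CFU/mL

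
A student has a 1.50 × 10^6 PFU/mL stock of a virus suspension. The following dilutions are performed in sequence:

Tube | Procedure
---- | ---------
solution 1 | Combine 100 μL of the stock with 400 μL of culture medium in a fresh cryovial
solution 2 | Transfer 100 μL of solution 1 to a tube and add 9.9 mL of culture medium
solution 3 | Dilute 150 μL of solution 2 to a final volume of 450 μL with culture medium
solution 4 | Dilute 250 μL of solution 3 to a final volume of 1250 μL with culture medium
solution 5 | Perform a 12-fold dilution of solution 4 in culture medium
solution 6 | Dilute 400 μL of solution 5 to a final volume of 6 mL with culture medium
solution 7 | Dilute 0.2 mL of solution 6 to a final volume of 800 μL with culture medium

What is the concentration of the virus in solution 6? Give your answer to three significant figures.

Step 1: 100 μL + 400 μL = 500 μL total → factor 500/100 = 5
Step 2: 100 μL + 9.9 mL = 10000 μL total → factor 10000/100 = 100
Step 3: 150 μL brought to 450 μL → factor 450/150 = 3
Step 4: 250 μL brought to 1250 μL → factor 1250/250 = 5
Step 5: 12-fold → factor 12
Step 6: 400 μL brought to 6 mL → factor 6000/400 = 15
Dilution factor through solution 6 = 5 × 100 × 3 × 5 × 12 × 15 = 1.35 × 10^6
[solution 6] = 1.50 × 10^6 PFU/mL / 1.35 × 10^6 = 1.11 PFU/mL

1.11 PFU/mL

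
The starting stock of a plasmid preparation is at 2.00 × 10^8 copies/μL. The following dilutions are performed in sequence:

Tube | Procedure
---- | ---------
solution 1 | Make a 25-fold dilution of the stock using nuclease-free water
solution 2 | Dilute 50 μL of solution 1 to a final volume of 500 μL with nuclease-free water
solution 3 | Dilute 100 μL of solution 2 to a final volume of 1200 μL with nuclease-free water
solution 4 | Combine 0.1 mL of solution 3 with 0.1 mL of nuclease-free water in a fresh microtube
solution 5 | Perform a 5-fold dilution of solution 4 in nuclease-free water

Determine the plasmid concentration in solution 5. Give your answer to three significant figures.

6.67 × 10^3 copies/μL

Step 1: 25-fold → factor 25
Step 2: 50 μL brought to 500 μL → factor 500/50 = 10
Step 3: 100 μL brought to 1200 μL → factor 1200/100 = 12
Step 4: 0.1 mL + 0.1 mL = 0.2 mL total → factor 0.2/0.1 = 2
Step 5: 5-fold → factor 5
Overall dilution factor = 25 × 10 × 12 × 2 × 5 = 30000
Final = 2.00 × 10^8 copies/μL / 30000 = 6.67 × 10^3 copies/μL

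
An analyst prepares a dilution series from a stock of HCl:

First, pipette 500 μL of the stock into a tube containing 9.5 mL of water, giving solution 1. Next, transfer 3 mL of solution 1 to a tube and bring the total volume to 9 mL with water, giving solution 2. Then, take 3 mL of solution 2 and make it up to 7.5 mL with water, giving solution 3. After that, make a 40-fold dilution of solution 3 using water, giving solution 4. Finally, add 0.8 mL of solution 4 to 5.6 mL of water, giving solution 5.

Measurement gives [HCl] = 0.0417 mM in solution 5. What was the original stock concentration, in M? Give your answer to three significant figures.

2.00 M

Step 1: 500 μL + 9.5 mL = 10000 μL total → factor 10000/500 = 20
Step 2: 3 mL brought to 9 mL → factor 9/3 = 3
Step 3: 3 mL brought to 7.5 mL → factor 7.5/3 = 2.5
Step 4: 40-fold → factor 40
Step 5: 0.8 mL + 5.6 mL = 6.4 mL total → factor 6.4/0.8 = 8
Overall dilution factor = 20 × 3 × 2.5 × 40 × 8 = 48000
Stock = 0.0417 mM × 48000 = 2002 mM = 2.00 M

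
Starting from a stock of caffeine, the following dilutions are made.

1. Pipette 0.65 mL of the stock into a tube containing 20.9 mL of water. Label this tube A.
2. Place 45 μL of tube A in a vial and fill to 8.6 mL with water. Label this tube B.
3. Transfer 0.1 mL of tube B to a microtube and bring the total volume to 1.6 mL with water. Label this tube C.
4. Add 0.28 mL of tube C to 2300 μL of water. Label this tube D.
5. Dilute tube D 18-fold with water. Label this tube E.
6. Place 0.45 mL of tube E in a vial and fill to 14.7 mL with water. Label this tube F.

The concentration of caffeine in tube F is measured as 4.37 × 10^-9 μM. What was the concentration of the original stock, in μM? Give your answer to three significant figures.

Step 1: 0.65 mL + 20.9 mL = 21.55 mL total → factor 21.55/0.65 = 33.154
Step 2: 45 μL brought to 8.6 mL → factor 8600/45 = 191.11
Step 3: 0.1 mL brought to 1.6 mL → factor 1.6/0.1 = 16
Step 4: 0.28 mL + 2300 μL = 2.58 mL total → factor 2.58/0.28 = 9.2143
Step 5: 18-fold → factor 18
Step 6: 0.45 mL brought to 14.7 mL → factor 14.7/0.45 = 32.667
Overall dilution factor = 33.154 × 191.11 × 16 × 9.2143 × 18 × 32.667 = 5.4926 × 10^8
Stock = 4.37 × 10^-9 μM × 5.4926 × 10^8 = 2.40 μM

2.40 μM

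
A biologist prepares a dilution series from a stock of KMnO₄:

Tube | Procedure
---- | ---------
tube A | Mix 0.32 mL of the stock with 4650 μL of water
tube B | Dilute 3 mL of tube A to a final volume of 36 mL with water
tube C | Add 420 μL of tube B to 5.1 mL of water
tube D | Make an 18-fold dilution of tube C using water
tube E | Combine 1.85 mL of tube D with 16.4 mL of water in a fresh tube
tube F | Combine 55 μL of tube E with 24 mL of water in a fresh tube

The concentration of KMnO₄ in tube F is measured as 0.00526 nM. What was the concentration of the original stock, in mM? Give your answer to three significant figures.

1.00 mM

Step 1: 0.32 mL + 4650 μL = 4.97 mL total → factor 4.97/0.32 = 15.531
Step 2: 3 mL brought to 36 mL → factor 36/3 = 12
Step 3: 420 μL + 5.1 mL = 5520 μL total → factor 5520/420 = 13.143
Step 4: 18-fold → factor 18
Step 5: 1.85 mL + 16.4 mL = 18.25 mL total → factor 18.25/1.85 = 9.8649
Step 6: 55 μL + 24 mL = 24055 μL total → factor 24055/55 = 437.36
Overall dilution factor = 15.531 × 12 × 13.143 × 18 × 9.8649 × 437.36 = 1.9023 × 10^8
Stock = 0.00526 nM × 1.9023 × 10^8 = 1.001 × 10^6 nM = 1.00 mM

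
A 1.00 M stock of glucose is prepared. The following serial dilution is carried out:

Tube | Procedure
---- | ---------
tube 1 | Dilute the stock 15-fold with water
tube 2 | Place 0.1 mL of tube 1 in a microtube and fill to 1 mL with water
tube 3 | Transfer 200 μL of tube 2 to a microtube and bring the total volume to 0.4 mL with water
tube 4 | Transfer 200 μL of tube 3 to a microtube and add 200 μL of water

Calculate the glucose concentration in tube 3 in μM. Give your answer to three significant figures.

Step 1: 15-fold → factor 15
Step 2: 0.1 mL brought to 1 mL → factor 1/0.1 = 10
Step 3: 200 μL brought to 0.4 mL → factor 400/200 = 2
Dilution factor through tube 3 = 15 × 10 × 2 = 300
[tube 3] = 1.00 M / 300 = 0.003333 M = 3.33 × 10^3 μM

3.33 × 10^3 μM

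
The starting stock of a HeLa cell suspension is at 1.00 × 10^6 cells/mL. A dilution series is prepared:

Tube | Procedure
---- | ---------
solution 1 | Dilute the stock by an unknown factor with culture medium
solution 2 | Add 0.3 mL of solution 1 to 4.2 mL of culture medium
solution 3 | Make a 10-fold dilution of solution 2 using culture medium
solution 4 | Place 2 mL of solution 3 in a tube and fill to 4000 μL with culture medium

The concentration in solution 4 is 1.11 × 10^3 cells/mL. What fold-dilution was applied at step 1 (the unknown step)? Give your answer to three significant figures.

Step 1: unknown factor x
Step 2: 0.3 mL + 4.2 mL = 4.5 mL total → factor 4.5/0.3 = 15
Step 3: 10-fold → factor 10
Step 4: 2 mL brought to 4000 μL → factor 4/2 = 2
Product of known-step factors = 300
Overall factor = 1.00 × 10^6 cells/mL / (1.11 × 10^3 cells/mL) = 900.9
x = 900.9 / 300 = 3.00

3.00-fold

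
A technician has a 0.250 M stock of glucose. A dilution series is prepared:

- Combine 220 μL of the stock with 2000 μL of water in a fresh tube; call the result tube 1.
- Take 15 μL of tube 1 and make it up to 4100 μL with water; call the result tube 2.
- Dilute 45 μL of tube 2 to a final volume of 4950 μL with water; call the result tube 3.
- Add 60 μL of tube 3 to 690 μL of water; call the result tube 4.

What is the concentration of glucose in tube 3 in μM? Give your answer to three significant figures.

0.824 μM

Step 1: 220 μL + 2000 μL = 2220 μL total → factor 2220/220 = 10.091
Step 2: 15 μL brought to 4100 μL → factor 4100/15 = 273.33
Step 3: 45 μL brought to 4950 μL → factor 4950/45 = 110
Dilution factor through tube 3 = 10.091 × 273.33 × 110 = 3.034 × 10^5
[tube 3] = 0.250 M / 3.034 × 10^5 = 8.240 × 10^-7 M = 0.824 μM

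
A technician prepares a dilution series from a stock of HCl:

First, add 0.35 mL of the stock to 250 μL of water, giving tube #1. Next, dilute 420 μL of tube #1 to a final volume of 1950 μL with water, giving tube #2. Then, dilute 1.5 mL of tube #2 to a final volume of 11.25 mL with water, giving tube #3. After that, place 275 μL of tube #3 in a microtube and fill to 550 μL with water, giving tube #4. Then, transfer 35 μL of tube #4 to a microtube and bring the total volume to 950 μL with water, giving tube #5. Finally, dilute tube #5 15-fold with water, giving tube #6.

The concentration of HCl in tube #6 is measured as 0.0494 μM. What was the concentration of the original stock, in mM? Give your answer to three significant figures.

2.40 mM

Step 1: 0.35 mL + 250 μL = 0.6 mL total → factor 0.6/0.35 = 1.7143
Step 2: 420 μL brought to 1950 μL → factor 1950/420 = 4.6429
Step 3: 1.5 mL brought to 11.25 mL → factor 11.25/1.5 = 7.5
Step 4: 275 μL brought to 550 μL → factor 550/275 = 2
Step 5: 35 μL brought to 950 μL → factor 950/35 = 27.143
Step 6: 15-fold → factor 15
Overall dilution factor = 1.7143 × 4.6429 × 7.5 × 2 × 27.143 × 15 = 48608
Stock = 0.0494 μM × 48608 = 2401 μM = 2.40 mM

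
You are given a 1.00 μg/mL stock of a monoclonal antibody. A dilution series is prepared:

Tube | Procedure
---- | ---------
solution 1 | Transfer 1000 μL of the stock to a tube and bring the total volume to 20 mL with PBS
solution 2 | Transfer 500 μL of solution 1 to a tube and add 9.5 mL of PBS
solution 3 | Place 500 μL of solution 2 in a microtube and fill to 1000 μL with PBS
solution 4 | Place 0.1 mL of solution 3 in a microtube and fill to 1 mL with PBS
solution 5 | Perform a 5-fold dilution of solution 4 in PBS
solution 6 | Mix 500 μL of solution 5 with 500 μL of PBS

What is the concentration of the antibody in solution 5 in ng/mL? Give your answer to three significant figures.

Step 1: 1000 μL brought to 20 mL → factor 20000/1000 = 20
Step 2: 500 μL + 9.5 mL = 10000 μL total → factor 10000/500 = 20
Step 3: 500 μL brought to 1000 μL → factor 1000/500 = 2
Step 4: 0.1 mL brought to 1 mL → factor 1/0.1 = 10
Step 5: 5-fold → factor 5
Dilution factor through solution 5 = 20 × 20 × 2 × 10 × 5 = 40000
[solution 5] = 1.00 μg/mL / 40000 = 2.500 × 10^-5 μg/mL = 0.0250 ng/mL

0.0250 ng/mL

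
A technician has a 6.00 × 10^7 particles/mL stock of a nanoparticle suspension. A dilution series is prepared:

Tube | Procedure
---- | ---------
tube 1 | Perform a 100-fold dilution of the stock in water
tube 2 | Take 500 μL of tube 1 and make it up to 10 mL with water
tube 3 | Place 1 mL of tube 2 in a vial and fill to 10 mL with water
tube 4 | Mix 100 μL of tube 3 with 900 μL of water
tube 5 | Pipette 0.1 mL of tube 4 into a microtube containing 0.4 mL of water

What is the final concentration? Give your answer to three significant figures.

Step 1: 100-fold → factor 100
Step 2: 500 μL brought to 10 mL → factor 10000/500 = 20
Step 3: 1 mL brought to 10 mL → factor 10/1 = 10
Step 4: 100 μL + 900 μL = 1000 μL total → factor 1000/100 = 10
Step 5: 0.1 mL + 0.4 mL = 0.5 mL total → factor 0.5/0.1 = 5
Overall dilution factor = 100 × 20 × 10 × 10 × 5 = 1 × 10^6
Final = 6.00 × 10^7 particles/mL / 1 × 10^6 = 60.0 particles/mL

60.0 particles/mL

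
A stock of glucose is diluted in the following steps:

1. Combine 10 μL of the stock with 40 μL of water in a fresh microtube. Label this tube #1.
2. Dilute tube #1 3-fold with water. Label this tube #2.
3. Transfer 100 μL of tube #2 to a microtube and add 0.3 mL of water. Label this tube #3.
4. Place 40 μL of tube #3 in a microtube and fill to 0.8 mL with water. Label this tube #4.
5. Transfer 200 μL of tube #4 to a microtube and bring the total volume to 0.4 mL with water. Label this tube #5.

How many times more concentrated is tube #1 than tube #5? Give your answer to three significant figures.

Step 1: 10 μL + 40 μL = 50 μL total → factor 50/10 = 5
Step 2: 3-fold → factor 3
Step 3: 100 μL + 0.3 mL = 400 μL total → factor 400/100 = 4
Step 4: 40 μL brought to 0.8 mL → factor 800/40 = 20
Step 5: 200 μL brought to 0.4 mL → factor 400/200 = 2
Dilution factor to tube #1 = 5; to tube #5 = 2400
[tube #1]/[tube #5] = (factor to tube #5)/(factor to tube #1) = 2400/5 = 480

480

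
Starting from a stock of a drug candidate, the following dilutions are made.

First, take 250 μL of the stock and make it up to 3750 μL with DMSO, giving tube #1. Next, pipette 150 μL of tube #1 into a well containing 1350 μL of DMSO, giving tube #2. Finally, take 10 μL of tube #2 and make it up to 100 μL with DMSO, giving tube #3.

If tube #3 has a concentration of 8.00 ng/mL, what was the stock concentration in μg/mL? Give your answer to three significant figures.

Step 1: 250 μL brought to 3750 μL → factor 3750/250 = 15
Step 2: 150 μL + 1350 μL = 1500 μL total → factor 1500/150 = 10
Step 3: 10 μL brought to 100 μL → factor 100/10 = 10
Overall dilution factor = 15 × 10 × 10 = 1500
Stock = 8.00 ng/mL × 1500 = 1.200 × 10^4 ng/mL = 12.0 μg/mL

12.0 μg/mL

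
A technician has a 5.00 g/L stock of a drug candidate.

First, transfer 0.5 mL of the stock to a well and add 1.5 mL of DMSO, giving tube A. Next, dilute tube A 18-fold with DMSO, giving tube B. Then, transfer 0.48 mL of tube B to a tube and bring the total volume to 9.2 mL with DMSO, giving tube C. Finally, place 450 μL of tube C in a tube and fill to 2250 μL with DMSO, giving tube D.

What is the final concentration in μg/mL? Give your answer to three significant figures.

Step 1: 0.5 mL + 1.5 mL = 2 mL total → factor 2/0.5 = 4
Step 2: 18-fold → factor 18
Step 3: 0.48 mL brought to 9.2 mL → factor 9.2/0.48 = 19.167
Step 4: 450 μL brought to 2250 μL → factor 2250/450 = 5
Overall dilution factor = 4 × 18 × 19.167 × 5 = 6900
Final = 5.00 g/L / 6900 = 0.0007246 g/L = 0.725 μg/mL

0.725 μg/mL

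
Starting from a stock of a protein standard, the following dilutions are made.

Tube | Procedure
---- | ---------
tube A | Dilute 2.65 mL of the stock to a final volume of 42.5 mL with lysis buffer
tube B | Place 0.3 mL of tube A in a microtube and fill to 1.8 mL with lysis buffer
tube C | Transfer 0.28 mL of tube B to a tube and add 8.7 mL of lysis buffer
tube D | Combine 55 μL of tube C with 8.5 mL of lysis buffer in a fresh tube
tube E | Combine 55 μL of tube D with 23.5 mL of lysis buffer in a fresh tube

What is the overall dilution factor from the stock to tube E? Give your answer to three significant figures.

2.06 × 10^8

Step 1: 2.65 mL brought to 42.5 mL → factor 42.5/2.65 = 16.038
Step 2: 0.3 mL brought to 1.8 mL → factor 1.8/0.3 = 6
Step 3: 0.28 mL + 8.7 mL = 8.98 mL total → factor 8.98/0.28 = 32.071
Step 4: 55 μL + 8.5 mL = 8555 μL total → factor 8555/55 = 155.55
Step 5: 55 μL + 23.5 mL = 23555 μL total → factor 23555/55 = 428.27
Overall dilution factor = 16.038 × 6 × 32.071 × 155.55 × 428.27 = 2.0558 × 10^8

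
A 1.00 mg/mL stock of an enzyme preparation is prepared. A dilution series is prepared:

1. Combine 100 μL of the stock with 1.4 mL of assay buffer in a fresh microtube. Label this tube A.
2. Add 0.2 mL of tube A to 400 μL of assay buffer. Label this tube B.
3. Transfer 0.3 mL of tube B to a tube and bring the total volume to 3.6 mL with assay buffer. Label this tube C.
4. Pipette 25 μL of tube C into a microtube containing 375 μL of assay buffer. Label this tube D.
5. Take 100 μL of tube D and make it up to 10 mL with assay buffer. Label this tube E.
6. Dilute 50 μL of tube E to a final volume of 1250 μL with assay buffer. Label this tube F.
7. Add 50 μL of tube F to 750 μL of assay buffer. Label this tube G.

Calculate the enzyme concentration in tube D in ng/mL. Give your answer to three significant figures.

Step 1: 100 μL + 1.4 mL = 1500 μL total → factor 1500/100 = 15
Step 2: 0.2 mL + 400 μL = 0.6 mL total → factor 0.6/0.2 = 3
Step 3: 0.3 mL brought to 3.6 mL → factor 3.6/0.3 = 12
Step 4: 25 μL + 375 μL = 400 μL total → factor 400/25 = 16
Dilution factor through tube D = 15 × 3 × 12 × 16 = 8640
[tube D] = 1.00 mg/mL / 8640 = 0.0001157 mg/mL = 116 ng/mL

116 ng/mL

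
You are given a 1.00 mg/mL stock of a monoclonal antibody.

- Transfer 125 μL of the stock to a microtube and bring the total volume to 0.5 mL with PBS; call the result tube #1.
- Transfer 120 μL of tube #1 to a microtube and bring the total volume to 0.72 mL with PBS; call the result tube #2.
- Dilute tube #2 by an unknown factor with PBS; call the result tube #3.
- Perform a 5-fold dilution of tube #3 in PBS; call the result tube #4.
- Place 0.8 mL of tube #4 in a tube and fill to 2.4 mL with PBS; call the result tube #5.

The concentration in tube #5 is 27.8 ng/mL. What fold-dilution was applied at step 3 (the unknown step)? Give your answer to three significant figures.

99.9-fold

Step 1: 125 μL brought to 0.5 mL → factor 500/125 = 4
Step 2: 120 μL brought to 0.72 mL → factor 720/120 = 6
Step 3: unknown factor x
Step 4: 5-fold → factor 5
Step 5: 0.8 mL brought to 2.4 mL → factor 2.4/0.8 = 3
Product of known-step factors = 360
Overall factor = 1.00 mg/mL / (27.8 ng/mL) = 35971
x = 35971 / 360 = 99.9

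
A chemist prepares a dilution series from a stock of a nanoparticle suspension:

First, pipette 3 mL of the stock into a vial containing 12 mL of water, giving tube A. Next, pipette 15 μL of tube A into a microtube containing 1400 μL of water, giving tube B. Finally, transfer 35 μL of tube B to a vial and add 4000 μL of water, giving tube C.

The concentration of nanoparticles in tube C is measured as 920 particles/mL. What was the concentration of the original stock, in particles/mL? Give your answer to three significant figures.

5.00 × 10^7 particles/mL

Step 1: 3 mL + 12 mL = 15 mL total → factor 15/3 = 5
Step 2: 15 μL + 1400 μL = 1415 μL total → factor 1415/15 = 94.333
Step 3: 35 μL + 4000 μL = 4035 μL total → factor 4035/35 = 115.29
Overall dilution factor = 5 × 94.333 × 115.29 = 54376
Stock = 920 particles/mL × 54376 = 5.00 × 10^7 particles/mL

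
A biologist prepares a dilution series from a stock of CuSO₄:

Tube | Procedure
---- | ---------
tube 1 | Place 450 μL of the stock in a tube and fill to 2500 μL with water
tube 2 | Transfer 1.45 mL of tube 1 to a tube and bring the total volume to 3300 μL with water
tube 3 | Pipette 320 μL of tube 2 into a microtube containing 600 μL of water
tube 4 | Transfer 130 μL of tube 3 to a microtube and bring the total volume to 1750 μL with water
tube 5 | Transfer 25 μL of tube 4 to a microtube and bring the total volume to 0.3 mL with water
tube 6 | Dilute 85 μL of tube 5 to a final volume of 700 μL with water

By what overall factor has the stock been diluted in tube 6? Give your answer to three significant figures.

Step 1: 450 μL brought to 2500 μL → factor 2500/450 = 5.5556
Step 2: 1.45 mL brought to 3300 μL → factor 3.3/1.45 = 2.2759
Step 3: 320 μL + 600 μL = 920 μL total → factor 920/320 = 2.875
Step 4: 130 μL brought to 1750 μL → factor 1750/130 = 13.462
Step 5: 25 μL brought to 0.3 mL → factor 300/25 = 12
Step 6: 85 μL brought to 700 μL → factor 700/85 = 8.2353
Overall dilution factor = 5.5556 × 2.2759 × 2.875 × 13.462 × 12 × 8.2353 = 48358

4.84 × 10^4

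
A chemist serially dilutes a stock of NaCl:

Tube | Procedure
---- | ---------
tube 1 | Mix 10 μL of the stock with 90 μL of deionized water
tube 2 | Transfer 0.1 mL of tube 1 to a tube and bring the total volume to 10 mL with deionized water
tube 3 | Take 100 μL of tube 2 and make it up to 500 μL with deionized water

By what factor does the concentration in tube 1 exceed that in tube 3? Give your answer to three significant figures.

500

Step 1: 10 μL + 90 μL = 100 μL total → factor 100/10 = 10
Step 2: 0.1 mL brought to 10 mL → factor 10/0.1 = 100
Step 3: 100 μL brought to 500 μL → factor 500/100 = 5
Dilution factor to tube 1 = 10; to tube 3 = 5000
[tube 1]/[tube 3] = (factor to tube 3)/(factor to tube 1) = 5000/10 = 500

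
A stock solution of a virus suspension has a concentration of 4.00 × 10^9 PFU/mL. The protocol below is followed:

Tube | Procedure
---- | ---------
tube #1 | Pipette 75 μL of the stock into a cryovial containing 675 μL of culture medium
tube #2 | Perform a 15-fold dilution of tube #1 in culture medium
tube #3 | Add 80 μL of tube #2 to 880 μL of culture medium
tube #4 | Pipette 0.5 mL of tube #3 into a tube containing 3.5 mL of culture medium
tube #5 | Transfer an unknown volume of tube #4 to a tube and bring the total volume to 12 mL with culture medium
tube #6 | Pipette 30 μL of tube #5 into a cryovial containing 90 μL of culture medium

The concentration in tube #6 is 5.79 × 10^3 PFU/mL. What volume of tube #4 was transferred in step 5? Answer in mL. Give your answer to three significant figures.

1.00 mL

Step 1: 75 μL + 675 μL = 750 μL total → factor 750/75 = 10
Step 2: 15-fold → factor 15
Step 3: 80 μL + 880 μL = 960 μL total → factor 960/80 = 12
Step 4: 0.5 mL + 3.5 mL = 4 mL total → factor 4/0.5 = 8
Step 5: v brought to 12 mL → factor = 12 mL/v
Step 6: 30 μL + 90 μL = 120 μL total → factor 120/30 = 4
Product of known-step factors = 57600
Overall factor = 4.00 × 10^9 PFU/mL / (5.79 × 10^3 PFU/mL) = 6.9085 × 10^5
Step-5 factor = 6.9085 × 10^5 / 57600 = 11.994
v = 12 mL / 11.994 = 1.00 mL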